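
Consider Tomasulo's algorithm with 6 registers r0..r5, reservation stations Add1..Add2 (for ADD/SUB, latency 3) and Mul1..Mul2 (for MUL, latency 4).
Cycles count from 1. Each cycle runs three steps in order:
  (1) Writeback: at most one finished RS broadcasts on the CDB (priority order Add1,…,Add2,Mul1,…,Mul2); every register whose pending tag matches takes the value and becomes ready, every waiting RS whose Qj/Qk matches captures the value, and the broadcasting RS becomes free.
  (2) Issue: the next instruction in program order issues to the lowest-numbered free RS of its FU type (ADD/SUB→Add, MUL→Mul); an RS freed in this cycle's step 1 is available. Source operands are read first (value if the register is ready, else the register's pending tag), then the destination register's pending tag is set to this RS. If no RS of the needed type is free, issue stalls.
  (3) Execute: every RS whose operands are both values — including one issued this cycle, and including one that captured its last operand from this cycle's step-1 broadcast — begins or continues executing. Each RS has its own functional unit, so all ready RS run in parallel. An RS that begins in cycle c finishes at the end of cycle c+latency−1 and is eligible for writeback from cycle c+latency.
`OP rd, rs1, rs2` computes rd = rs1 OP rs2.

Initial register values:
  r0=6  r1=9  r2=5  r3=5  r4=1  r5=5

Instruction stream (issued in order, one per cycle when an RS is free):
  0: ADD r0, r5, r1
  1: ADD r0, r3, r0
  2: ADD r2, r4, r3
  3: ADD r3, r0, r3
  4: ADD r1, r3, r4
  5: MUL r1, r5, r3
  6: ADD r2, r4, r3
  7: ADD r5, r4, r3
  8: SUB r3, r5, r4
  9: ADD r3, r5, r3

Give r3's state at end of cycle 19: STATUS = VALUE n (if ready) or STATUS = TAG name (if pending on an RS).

  c1: issue ADD r0<-Add1  regs: r0:Add1,r1:9,r2:5,r3:5,r4:1,r5:5
  c2: issue ADD r0<-Add2  regs: r0:Add2,r1:9,r2:5,r3:5,r4:1,r5:5
  c3: stall  regs: r0:Add2,r1:9,r2:5,r3:5,r4:1,r5:5
  c4: CDB Add1=14; issue ADD r2<-Add1  regs: r0:Add2,r1:9,r2:Add1,r3:5,r4:1,r5:5
  c5: stall  regs: r0:Add2,r1:9,r2:Add1,r3:5,r4:1,r5:5
  c6: stall  regs: r0:Add2,r1:9,r2:Add1,r3:5,r4:1,r5:5
  c7: CDB Add1=6; issue ADD r3<-Add1  regs: r0:Add2,r1:9,r2:6,r3:Add1,r4:1,r5:5
  c8: CDB Add2=19; issue ADD r1<-Add2  regs: r0:19,r1:Add2,r2:6,r3:Add1,r4:1,r5:5
  c9: issue MUL r1<-Mul1  regs: r0:19,r1:Mul1,r2:6,r3:Add1,r4:1,r5:5
  c10: stall  regs: r0:19,r1:Mul1,r2:6,r3:Add1,r4:1,r5:5
  c11: CDB Add1=24; issue ADD r2<-Add1  regs: r0:19,r1:Mul1,r2:Add1,r3:24,r4:1,r5:5
  c12: stall  regs: r0:19,r1:Mul1,r2:Add1,r3:24,r4:1,r5:5
  c13: stall  regs: r0:19,r1:Mul1,r2:Add1,r3:24,r4:1,r5:5
  c14: CDB Add1=25; issue ADD r5<-Add1  regs: r0:19,r1:Mul1,r2:25,r3:24,r4:1,r5:Add1
  c15: CDB Add2=25; issue SUB r3<-Add2  regs: r0:19,r1:Mul1,r2:25,r3:Add2,r4:1,r5:Add1
  c16: CDB Mul1=120; stall  regs: r0:19,r1:120,r2:25,r3:Add2,r4:1,r5:Add1
  c17: CDB Add1=25; issue ADD r3<-Add1  regs: r0:19,r1:120,r2:25,r3:Add1,r4:1,r5:25
  c18: -  regs: r0:19,r1:120,r2:25,r3:Add1,r4:1,r5:25
  c19: -  regs: r0:19,r1:120,r2:25,r3:Add1,r4:1,r5:25

STATUS = TAG Add1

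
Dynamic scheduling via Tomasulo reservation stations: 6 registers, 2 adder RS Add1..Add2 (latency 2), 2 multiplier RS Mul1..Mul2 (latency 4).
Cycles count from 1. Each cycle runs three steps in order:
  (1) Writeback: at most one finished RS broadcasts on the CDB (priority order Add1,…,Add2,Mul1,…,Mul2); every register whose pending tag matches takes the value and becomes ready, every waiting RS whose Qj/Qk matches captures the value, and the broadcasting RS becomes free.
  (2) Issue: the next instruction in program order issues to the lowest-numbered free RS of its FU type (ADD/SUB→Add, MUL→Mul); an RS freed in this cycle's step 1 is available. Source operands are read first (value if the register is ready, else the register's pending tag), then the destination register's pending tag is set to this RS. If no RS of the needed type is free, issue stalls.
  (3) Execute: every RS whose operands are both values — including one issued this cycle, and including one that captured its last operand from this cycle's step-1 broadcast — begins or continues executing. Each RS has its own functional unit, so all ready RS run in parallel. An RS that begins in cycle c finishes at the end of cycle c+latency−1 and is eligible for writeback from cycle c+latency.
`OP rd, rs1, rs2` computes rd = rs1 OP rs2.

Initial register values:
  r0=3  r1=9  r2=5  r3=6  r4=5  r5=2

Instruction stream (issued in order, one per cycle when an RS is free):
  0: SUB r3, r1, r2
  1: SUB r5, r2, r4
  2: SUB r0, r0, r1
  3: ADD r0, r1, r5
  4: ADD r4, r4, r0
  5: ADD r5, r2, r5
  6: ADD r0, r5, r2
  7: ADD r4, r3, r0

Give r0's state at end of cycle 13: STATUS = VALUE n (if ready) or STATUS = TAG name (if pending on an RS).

c1: issue SUB r3<-Add1 | r0:3,r1:9,r2:5,r3:Add1,r4:5,r5:2
c2: issue SUB r5<-Add2 | r0:3,r1:9,r2:5,r3:Add1,r4:5,r5:Add2
c3: CDB Add1=4; issue SUB r0<-Add1 | r0:Add1,r1:9,r2:5,r3:4,r4:5,r5:Add2
c4: CDB Add2=0; issue ADD r0<-Add2 | r0:Add2,r1:9,r2:5,r3:4,r4:5,r5:0
c5: CDB Add1=-6; issue ADD r4<-Add1 | r0:Add2,r1:9,r2:5,r3:4,r4:Add1,r5:0
c6: CDB Add2=9; issue ADD r5<-Add2 | r0:9,r1:9,r2:5,r3:4,r4:Add1,r5:Add2
c7: stall | r0:9,r1:9,r2:5,r3:4,r4:Add1,r5:Add2
c8: CDB Add1=14; issue ADD r0<-Add1 | r0:Add1,r1:9,r2:5,r3:4,r4:14,r5:Add2
c9: CDB Add2=5; issue ADD r4<-Add2 | r0:Add1,r1:9,r2:5,r3:4,r4:Add2,r5:5
c10: - | r0:Add1,r1:9,r2:5,r3:4,r4:Add2,r5:5
c11: CDB Add1=10 | r0:10,r1:9,r2:5,r3:4,r4:Add2,r5:5
c12: - | r0:10,r1:9,r2:5,r3:4,r4:Add2,r5:5
c13: CDB Add2=14 | r0:10,r1:9,r2:5,r3:4,r4:14,r5:5

STATUS = VALUE 10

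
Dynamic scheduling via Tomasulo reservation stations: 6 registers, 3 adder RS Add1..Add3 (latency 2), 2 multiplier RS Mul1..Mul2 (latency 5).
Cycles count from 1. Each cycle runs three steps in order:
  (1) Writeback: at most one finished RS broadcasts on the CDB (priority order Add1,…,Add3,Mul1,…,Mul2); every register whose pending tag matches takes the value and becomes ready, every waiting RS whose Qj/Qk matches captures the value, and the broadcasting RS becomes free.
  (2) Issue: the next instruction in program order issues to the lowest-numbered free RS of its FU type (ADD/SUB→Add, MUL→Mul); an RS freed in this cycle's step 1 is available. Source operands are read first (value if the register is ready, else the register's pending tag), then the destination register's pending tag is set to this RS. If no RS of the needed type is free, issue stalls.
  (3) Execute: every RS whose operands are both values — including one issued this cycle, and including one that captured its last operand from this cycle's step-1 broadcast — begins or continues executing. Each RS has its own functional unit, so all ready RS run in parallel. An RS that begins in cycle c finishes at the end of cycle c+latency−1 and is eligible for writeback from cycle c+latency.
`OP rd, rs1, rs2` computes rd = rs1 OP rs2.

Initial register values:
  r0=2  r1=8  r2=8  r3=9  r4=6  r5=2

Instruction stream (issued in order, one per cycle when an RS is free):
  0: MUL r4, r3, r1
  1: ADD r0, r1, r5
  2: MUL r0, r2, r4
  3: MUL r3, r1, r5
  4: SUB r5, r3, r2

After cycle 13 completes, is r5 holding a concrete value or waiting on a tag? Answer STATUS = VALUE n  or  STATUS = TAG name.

cycle 1: issue MUL r4<-Mul1 // r0:2,r1:8,r2:8,r3:9,r4:Mul1,r5:2
cycle 2: issue ADD r0<-Add1 // r0:Add1,r1:8,r2:8,r3:9,r4:Mul1,r5:2
cycle 3: issue MUL r0<-Mul2 // r0:Mul2,r1:8,r2:8,r3:9,r4:Mul1,r5:2
cycle 4: CDB Add1=10; stall // r0:Mul2,r1:8,r2:8,r3:9,r4:Mul1,r5:2
cycle 5: stall // r0:Mul2,r1:8,r2:8,r3:9,r4:Mul1,r5:2
cycle 6: CDB Mul1=72; issue MUL r3<-Mul1 // r0:Mul2,r1:8,r2:8,r3:Mul1,r4:72,r5:2
cycle 7: issue SUB r5<-Add1 // r0:Mul2,r1:8,r2:8,r3:Mul1,r4:72,r5:Add1
cycle 8: - // r0:Mul2,r1:8,r2:8,r3:Mul1,r4:72,r5:Add1
cycle 9: - // r0:Mul2,r1:8,r2:8,r3:Mul1,r4:72,r5:Add1
cycle 10: - // r0:Mul2,r1:8,r2:8,r3:Mul1,r4:72,r5:Add1
cycle 11: CDB Mul1=16 // r0:Mul2,r1:8,r2:8,r3:16,r4:72,r5:Add1
cycle 12: CDB Mul2=576 // r0:576,r1:8,r2:8,r3:16,r4:72,r5:Add1
cycle 13: CDB Add1=8 // r0:576,r1:8,r2:8,r3:16,r4:72,r5:8

STATUS = VALUE 8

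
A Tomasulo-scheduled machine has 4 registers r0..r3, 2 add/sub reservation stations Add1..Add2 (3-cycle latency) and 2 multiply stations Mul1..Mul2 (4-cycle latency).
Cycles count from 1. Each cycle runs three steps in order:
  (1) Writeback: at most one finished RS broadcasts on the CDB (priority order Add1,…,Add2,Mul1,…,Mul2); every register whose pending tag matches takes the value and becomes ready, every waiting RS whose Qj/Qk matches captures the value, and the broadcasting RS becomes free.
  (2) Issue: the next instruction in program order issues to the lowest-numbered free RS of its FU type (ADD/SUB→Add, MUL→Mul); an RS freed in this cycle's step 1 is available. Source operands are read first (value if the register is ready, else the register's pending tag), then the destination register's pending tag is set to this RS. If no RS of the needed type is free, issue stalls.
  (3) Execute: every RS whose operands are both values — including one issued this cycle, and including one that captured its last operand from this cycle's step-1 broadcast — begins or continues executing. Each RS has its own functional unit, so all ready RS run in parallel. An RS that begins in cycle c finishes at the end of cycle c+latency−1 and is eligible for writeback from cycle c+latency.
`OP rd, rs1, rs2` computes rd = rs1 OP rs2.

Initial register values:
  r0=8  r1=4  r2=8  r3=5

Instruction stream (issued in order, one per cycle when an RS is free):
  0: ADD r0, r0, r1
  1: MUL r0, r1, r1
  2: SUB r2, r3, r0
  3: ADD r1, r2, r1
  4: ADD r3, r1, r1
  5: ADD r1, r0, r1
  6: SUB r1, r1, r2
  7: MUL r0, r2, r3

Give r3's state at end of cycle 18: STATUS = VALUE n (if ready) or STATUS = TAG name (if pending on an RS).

STATUS = VALUE -14

cycle 1: issue ADD r0<-Add1 // r0:Add1,r1:4,r2:8,r3:5
cycle 2: issue MUL r0<-Mul1 // r0:Mul1,r1:4,r2:8,r3:5
cycle 3: issue SUB r2<-Add2 // r0:Mul1,r1:4,r2:Add2,r3:5
cycle 4: CDB Add1=12; issue ADD r1<-Add1 // r0:Mul1,r1:Add1,r2:Add2,r3:5
cycle 5: stall // r0:Mul1,r1:Add1,r2:Add2,r3:5
cycle 6: CDB Mul1=16; stall // r0:16,r1:Add1,r2:Add2,r3:5
cycle 7: stall // r0:16,r1:Add1,r2:Add2,r3:5
cycle 8: stall // r0:16,r1:Add1,r2:Add2,r3:5
cycle 9: CDB Add2=-11; issue ADD r3<-Add2 // r0:16,r1:Add1,r2:-11,r3:Add2
cycle 10: stall // r0:16,r1:Add1,r2:-11,r3:Add2
cycle 11: stall // r0:16,r1:Add1,r2:-11,r3:Add2
cycle 12: CDB Add1=-7; issue ADD r1<-Add1 // r0:16,r1:Add1,r2:-11,r3:Add2
cycle 13: stall // r0:16,r1:Add1,r2:-11,r3:Add2
cycle 14: stall // r0:16,r1:Add1,r2:-11,r3:Add2
cycle 15: CDB Add1=9; issue SUB r1<-Add1 // r0:16,r1:Add1,r2:-11,r3:Add2
cycle 16: CDB Add2=-14; issue MUL r0<-Mul1 // r0:Mul1,r1:Add1,r2:-11,r3:-14
cycle 17: - // r0:Mul1,r1:Add1,r2:-11,r3:-14
cycle 18: CDB Add1=20 // r0:Mul1,r1:20,r2:-11,r3:-14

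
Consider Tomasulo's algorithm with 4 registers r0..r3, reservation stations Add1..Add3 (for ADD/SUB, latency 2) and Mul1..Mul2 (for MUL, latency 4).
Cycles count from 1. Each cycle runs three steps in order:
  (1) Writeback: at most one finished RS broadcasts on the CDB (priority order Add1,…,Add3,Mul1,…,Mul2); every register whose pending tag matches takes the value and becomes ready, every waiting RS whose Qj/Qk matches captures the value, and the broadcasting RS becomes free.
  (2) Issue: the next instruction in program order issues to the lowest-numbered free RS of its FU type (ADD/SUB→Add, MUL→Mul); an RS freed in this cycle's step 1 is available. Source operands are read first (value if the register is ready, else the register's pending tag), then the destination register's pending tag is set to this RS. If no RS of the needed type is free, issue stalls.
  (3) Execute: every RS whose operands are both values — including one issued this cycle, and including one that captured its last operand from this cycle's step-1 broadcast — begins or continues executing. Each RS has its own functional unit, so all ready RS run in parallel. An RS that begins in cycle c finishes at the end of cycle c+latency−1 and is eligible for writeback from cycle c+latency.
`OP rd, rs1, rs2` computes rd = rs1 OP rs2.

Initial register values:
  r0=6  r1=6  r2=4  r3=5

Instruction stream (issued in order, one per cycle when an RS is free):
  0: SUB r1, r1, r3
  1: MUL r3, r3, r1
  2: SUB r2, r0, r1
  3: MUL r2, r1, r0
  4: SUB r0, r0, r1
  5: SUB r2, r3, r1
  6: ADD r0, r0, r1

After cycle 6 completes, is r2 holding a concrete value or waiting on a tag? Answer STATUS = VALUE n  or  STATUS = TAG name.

STATUS = TAG Add2

  c1: issue SUB r1<-Add1  regs: r0:6,r1:Add1,r2:4,r3:5
  c2: issue MUL r3<-Mul1  regs: r0:6,r1:Add1,r2:4,r3:Mul1
  c3: CDB Add1=1; issue SUB r2<-Add1  regs: r0:6,r1:1,r2:Add1,r3:Mul1
  c4: issue MUL r2<-Mul2  regs: r0:6,r1:1,r2:Mul2,r3:Mul1
  c5: CDB Add1=5; issue SUB r0<-Add1  regs: r0:Add1,r1:1,r2:Mul2,r3:Mul1
  c6: issue SUB r2<-Add2  regs: r0:Add1,r1:1,r2:Add2,r3:Mul1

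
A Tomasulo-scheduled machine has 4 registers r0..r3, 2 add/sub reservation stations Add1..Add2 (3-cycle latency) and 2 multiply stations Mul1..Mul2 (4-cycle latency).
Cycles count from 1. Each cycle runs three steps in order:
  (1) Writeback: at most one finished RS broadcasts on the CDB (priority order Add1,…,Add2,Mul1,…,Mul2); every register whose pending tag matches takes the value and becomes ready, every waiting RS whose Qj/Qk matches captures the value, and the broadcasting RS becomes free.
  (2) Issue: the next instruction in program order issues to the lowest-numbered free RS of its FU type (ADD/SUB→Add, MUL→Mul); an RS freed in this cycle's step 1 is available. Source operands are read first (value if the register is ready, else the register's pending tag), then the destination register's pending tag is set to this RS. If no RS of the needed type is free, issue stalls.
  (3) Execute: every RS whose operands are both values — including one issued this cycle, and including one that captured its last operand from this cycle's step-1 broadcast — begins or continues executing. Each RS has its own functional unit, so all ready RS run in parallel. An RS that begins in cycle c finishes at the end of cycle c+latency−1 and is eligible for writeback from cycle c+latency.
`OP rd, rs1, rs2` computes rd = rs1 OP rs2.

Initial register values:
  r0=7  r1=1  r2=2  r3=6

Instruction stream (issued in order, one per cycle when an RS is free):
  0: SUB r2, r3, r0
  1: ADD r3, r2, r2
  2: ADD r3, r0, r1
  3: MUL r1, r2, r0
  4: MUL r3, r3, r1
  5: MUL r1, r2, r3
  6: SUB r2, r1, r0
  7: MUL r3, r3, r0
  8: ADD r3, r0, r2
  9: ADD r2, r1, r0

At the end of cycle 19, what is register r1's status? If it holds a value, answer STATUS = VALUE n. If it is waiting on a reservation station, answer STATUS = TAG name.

cycle 1: issue SUB r2<-Add1 // r0:7,r1:1,r2:Add1,r3:6
cycle 2: issue ADD r3<-Add2 // r0:7,r1:1,r2:Add1,r3:Add2
cycle 3: stall // r0:7,r1:1,r2:Add1,r3:Add2
cycle 4: CDB Add1=-1; issue ADD r3<-Add1 // r0:7,r1:1,r2:-1,r3:Add1
cycle 5: issue MUL r1<-Mul1 // r0:7,r1:Mul1,r2:-1,r3:Add1
cycle 6: issue MUL r3<-Mul2 // r0:7,r1:Mul1,r2:-1,r3:Mul2
cycle 7: CDB Add1=8; stall // r0:7,r1:Mul1,r2:-1,r3:Mul2
cycle 8: CDB Add2=-2; stall // r0:7,r1:Mul1,r2:-1,r3:Mul2
cycle 9: CDB Mul1=-7; issue MUL r1<-Mul1 // r0:7,r1:Mul1,r2:-1,r3:Mul2
cycle 10: issue SUB r2<-Add1 // r0:7,r1:Mul1,r2:Add1,r3:Mul2
cycle 11: stall // r0:7,r1:Mul1,r2:Add1,r3:Mul2
cycle 12: stall // r0:7,r1:Mul1,r2:Add1,r3:Mul2
cycle 13: CDB Mul2=-56; issue MUL r3<-Mul2 // r0:7,r1:Mul1,r2:Add1,r3:Mul2
cycle 14: issue ADD r3<-Add2 // r0:7,r1:Mul1,r2:Add1,r3:Add2
cycle 15: stall // r0:7,r1:Mul1,r2:Add1,r3:Add2
cycle 16: stall // r0:7,r1:Mul1,r2:Add1,r3:Add2
cycle 17: CDB Mul1=56; stall // r0:7,r1:56,r2:Add1,r3:Add2
cycle 18: CDB Mul2=-392; stall // r0:7,r1:56,r2:Add1,r3:Add2
cycle 19: stall // r0:7,r1:56,r2:Add1,r3:Add2

STATUS = VALUE 56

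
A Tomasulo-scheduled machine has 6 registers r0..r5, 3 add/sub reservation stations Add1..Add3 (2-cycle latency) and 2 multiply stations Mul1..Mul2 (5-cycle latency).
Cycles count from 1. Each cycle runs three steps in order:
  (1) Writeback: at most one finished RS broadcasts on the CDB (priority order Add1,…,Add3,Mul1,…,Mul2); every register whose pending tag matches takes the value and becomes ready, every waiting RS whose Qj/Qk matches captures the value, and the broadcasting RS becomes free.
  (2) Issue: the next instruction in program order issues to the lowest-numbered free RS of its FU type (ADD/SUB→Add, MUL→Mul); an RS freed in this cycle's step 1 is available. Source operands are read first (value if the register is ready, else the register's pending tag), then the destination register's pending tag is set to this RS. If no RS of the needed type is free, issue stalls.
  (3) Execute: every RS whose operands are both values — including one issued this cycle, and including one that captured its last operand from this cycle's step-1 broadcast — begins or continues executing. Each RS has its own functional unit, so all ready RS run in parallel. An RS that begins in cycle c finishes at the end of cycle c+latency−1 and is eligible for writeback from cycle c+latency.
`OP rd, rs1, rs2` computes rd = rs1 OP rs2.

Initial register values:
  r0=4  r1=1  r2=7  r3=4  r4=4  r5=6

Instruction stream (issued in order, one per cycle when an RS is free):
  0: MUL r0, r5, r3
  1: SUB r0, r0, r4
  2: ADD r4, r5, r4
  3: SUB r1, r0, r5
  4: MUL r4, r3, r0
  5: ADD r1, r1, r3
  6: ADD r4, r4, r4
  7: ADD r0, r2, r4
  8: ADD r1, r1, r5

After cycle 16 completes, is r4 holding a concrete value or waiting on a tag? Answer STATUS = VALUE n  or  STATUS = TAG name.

STATUS = VALUE 160

  c1: issue MUL r0<-Mul1  regs: r0:Mul1,r1:1,r2:7,r3:4,r4:4,r5:6
  c2: issue SUB r0<-Add1  regs: r0:Add1,r1:1,r2:7,r3:4,r4:4,r5:6
  c3: issue ADD r4<-Add2  regs: r0:Add1,r1:1,r2:7,r3:4,r4:Add2,r5:6
  c4: issue SUB r1<-Add3  regs: r0:Add1,r1:Add3,r2:7,r3:4,r4:Add2,r5:6
  c5: CDB Add2=10; issue MUL r4<-Mul2  regs: r0:Add1,r1:Add3,r2:7,r3:4,r4:Mul2,r5:6
  c6: CDB Mul1=24; issue ADD r1<-Add2  regs: r0:Add1,r1:Add2,r2:7,r3:4,r4:Mul2,r5:6
  c7: stall  regs: r0:Add1,r1:Add2,r2:7,r3:4,r4:Mul2,r5:6
  c8: CDB Add1=20; issue ADD r4<-Add1  regs: r0:20,r1:Add2,r2:7,r3:4,r4:Add1,r5:6
  c9: stall  regs: r0:20,r1:Add2,r2:7,r3:4,r4:Add1,r5:6
  c10: CDB Add3=14; issue ADD r0<-Add3  regs: r0:Add3,r1:Add2,r2:7,r3:4,r4:Add1,r5:6
  c11: stall  regs: r0:Add3,r1:Add2,r2:7,r3:4,r4:Add1,r5:6
  c12: CDB Add2=18; issue ADD r1<-Add2  regs: r0:Add3,r1:Add2,r2:7,r3:4,r4:Add1,r5:6
  c13: CDB Mul2=80  regs: r0:Add3,r1:Add2,r2:7,r3:4,r4:Add1,r5:6
  c14: CDB Add2=24  regs: r0:Add3,r1:24,r2:7,r3:4,r4:Add1,r5:6
  c15: CDB Add1=160  regs: r0:Add3,r1:24,r2:7,r3:4,r4:160,r5:6
  c16: -  regs: r0:Add3,r1:24,r2:7,r3:4,r4:160,r5:6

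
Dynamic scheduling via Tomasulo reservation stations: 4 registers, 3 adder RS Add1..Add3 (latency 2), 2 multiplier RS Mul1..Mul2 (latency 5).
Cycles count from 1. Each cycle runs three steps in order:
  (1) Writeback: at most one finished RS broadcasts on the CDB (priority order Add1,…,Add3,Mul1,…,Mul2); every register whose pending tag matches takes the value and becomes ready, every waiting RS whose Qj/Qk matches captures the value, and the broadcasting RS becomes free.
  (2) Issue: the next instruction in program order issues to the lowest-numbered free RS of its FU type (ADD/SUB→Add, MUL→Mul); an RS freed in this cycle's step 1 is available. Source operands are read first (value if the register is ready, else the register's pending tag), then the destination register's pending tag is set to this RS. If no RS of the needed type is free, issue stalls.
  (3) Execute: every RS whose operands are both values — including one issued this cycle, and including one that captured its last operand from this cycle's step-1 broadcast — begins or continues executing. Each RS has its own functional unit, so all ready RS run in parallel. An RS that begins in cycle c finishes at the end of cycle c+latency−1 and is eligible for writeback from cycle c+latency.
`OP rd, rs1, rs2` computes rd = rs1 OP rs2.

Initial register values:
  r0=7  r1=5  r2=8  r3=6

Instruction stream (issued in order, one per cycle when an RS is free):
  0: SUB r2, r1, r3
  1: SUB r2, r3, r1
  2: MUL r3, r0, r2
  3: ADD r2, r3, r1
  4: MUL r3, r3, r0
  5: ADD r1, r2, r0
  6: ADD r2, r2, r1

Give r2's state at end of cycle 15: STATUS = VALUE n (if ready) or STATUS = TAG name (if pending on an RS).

STATUS = VALUE 31

cycle 1: issue SUB r2<-Add1 // r0:7,r1:5,r2:Add1,r3:6
cycle 2: issue SUB r2<-Add2 // r0:7,r1:5,r2:Add2,r3:6
cycle 3: CDB Add1=-1; issue MUL r3<-Mul1 // r0:7,r1:5,r2:Add2,r3:Mul1
cycle 4: CDB Add2=1; issue ADD r2<-Add1 // r0:7,r1:5,r2:Add1,r3:Mul1
cycle 5: issue MUL r3<-Mul2 // r0:7,r1:5,r2:Add1,r3:Mul2
cycle 6: issue ADD r1<-Add2 // r0:7,r1:Add2,r2:Add1,r3:Mul2
cycle 7: issue ADD r2<-Add3 // r0:7,r1:Add2,r2:Add3,r3:Mul2
cycle 8: - // r0:7,r1:Add2,r2:Add3,r3:Mul2
cycle 9: CDB Mul1=7 // r0:7,r1:Add2,r2:Add3,r3:Mul2
cycle 10: - // r0:7,r1:Add2,r2:Add3,r3:Mul2
cycle 11: CDB Add1=12 // r0:7,r1:Add2,r2:Add3,r3:Mul2
cycle 12: - // r0:7,r1:Add2,r2:Add3,r3:Mul2
cycle 13: CDB Add2=19 // r0:7,r1:19,r2:Add3,r3:Mul2
cycle 14: CDB Mul2=49 // r0:7,r1:19,r2:Add3,r3:49
cycle 15: CDB Add3=31 // r0:7,r1:19,r2:31,r3:49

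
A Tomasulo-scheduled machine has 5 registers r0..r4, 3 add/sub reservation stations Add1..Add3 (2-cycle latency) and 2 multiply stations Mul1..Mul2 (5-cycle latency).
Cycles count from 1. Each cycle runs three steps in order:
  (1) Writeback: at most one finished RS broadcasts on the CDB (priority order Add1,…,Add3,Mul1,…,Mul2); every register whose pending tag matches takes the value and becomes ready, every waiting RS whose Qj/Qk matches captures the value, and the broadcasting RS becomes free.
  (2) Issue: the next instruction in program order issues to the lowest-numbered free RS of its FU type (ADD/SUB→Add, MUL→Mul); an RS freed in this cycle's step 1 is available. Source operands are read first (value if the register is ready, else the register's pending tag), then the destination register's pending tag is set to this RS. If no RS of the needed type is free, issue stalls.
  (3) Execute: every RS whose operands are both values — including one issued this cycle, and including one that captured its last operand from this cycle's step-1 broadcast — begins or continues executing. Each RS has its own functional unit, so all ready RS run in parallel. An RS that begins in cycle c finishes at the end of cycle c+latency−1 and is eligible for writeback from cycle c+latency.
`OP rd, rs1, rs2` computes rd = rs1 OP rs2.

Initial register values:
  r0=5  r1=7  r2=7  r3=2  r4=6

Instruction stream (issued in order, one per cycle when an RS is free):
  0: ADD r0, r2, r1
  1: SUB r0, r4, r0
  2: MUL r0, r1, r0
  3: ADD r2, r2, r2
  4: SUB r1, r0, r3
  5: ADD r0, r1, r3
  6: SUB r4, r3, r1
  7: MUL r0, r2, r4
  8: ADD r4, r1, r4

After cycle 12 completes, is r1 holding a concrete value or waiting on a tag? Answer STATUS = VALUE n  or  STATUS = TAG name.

STATUS = VALUE -58

c1: issue ADD r0<-Add1 | r0:Add1,r1:7,r2:7,r3:2,r4:6
c2: issue SUB r0<-Add2 | r0:Add2,r1:7,r2:7,r3:2,r4:6
c3: CDB Add1=14; issue MUL r0<-Mul1 | r0:Mul1,r1:7,r2:7,r3:2,r4:6
c4: issue ADD r2<-Add1 | r0:Mul1,r1:7,r2:Add1,r3:2,r4:6
c5: CDB Add2=-8; issue SUB r1<-Add2 | r0:Mul1,r1:Add2,r2:Add1,r3:2,r4:6
c6: CDB Add1=14; issue ADD r0<-Add1 | r0:Add1,r1:Add2,r2:14,r3:2,r4:6
c7: issue SUB r4<-Add3 | r0:Add1,r1:Add2,r2:14,r3:2,r4:Add3
c8: issue MUL r0<-Mul2 | r0:Mul2,r1:Add2,r2:14,r3:2,r4:Add3
c9: stall | r0:Mul2,r1:Add2,r2:14,r3:2,r4:Add3
c10: CDB Mul1=-56; stall | r0:Mul2,r1:Add2,r2:14,r3:2,r4:Add3
c11: stall | r0:Mul2,r1:Add2,r2:14,r3:2,r4:Add3
c12: CDB Add2=-58; issue ADD r4<-Add2 | r0:Mul2,r1:-58,r2:14,r3:2,r4:Add2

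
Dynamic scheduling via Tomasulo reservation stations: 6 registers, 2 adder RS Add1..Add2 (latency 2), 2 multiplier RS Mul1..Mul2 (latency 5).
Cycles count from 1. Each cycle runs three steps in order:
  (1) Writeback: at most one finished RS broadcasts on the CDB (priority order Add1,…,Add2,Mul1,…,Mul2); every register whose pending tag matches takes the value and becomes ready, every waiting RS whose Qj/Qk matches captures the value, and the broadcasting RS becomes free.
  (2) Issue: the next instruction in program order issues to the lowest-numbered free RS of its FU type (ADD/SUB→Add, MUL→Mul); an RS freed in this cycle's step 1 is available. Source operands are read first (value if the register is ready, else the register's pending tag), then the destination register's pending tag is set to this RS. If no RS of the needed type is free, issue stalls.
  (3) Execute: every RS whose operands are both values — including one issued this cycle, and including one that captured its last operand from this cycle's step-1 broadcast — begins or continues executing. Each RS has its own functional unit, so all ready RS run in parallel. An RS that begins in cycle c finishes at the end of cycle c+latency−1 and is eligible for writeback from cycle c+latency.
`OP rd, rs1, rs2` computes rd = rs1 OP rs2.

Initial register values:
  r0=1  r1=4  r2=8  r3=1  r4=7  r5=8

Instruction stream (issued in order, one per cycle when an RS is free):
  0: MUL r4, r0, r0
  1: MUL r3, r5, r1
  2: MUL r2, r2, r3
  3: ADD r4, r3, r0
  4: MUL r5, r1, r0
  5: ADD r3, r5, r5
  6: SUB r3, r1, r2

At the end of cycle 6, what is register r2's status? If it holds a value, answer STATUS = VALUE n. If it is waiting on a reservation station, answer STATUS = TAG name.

STATUS = TAG Mul1

  c1: issue MUL r4<-Mul1  regs: r0:1,r1:4,r2:8,r3:1,r4:Mul1,r5:8
  c2: issue MUL r3<-Mul2  regs: r0:1,r1:4,r2:8,r3:Mul2,r4:Mul1,r5:8
  c3: stall  regs: r0:1,r1:4,r2:8,r3:Mul2,r4:Mul1,r5:8
  c4: stall  regs: r0:1,r1:4,r2:8,r3:Mul2,r4:Mul1,r5:8
  c5: stall  regs: r0:1,r1:4,r2:8,r3:Mul2,r4:Mul1,r5:8
  c6: CDB Mul1=1; issue MUL r2<-Mul1  regs: r0:1,r1:4,r2:Mul1,r3:Mul2,r4:1,r5:8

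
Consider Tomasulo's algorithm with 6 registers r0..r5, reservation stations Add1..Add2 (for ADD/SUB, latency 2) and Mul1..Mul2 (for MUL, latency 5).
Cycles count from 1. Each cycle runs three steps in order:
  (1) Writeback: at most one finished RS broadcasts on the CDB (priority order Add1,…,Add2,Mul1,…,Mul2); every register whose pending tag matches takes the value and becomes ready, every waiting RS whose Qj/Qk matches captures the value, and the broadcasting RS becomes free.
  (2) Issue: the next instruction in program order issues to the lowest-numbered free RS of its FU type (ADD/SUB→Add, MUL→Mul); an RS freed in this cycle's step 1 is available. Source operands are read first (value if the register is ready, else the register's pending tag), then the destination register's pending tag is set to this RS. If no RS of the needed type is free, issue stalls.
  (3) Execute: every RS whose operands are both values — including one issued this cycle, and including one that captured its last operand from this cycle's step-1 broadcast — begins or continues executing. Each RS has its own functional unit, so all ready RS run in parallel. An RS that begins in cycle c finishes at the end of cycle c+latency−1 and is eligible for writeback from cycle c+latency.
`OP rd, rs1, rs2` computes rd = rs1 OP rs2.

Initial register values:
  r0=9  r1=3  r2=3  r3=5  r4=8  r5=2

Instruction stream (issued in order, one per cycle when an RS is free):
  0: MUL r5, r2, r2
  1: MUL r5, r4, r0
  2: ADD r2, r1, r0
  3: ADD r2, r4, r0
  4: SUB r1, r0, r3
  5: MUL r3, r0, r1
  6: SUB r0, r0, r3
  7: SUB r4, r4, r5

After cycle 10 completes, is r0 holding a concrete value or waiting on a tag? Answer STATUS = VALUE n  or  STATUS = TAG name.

STATUS = TAG Add1

cycle 1: issue MUL r5<-Mul1 // r0:9,r1:3,r2:3,r3:5,r4:8,r5:Mul1
cycle 2: issue MUL r5<-Mul2 // r0:9,r1:3,r2:3,r3:5,r4:8,r5:Mul2
cycle 3: issue ADD r2<-Add1 // r0:9,r1:3,r2:Add1,r3:5,r4:8,r5:Mul2
cycle 4: issue ADD r2<-Add2 // r0:9,r1:3,r2:Add2,r3:5,r4:8,r5:Mul2
cycle 5: CDB Add1=12; issue SUB r1<-Add1 // r0:9,r1:Add1,r2:Add2,r3:5,r4:8,r5:Mul2
cycle 6: CDB Add2=17; stall // r0:9,r1:Add1,r2:17,r3:5,r4:8,r5:Mul2
cycle 7: CDB Add1=4; stall // r0:9,r1:4,r2:17,r3:5,r4:8,r5:Mul2
cycle 8: CDB Mul1=9; issue MUL r3<-Mul1 // r0:9,r1:4,r2:17,r3:Mul1,r4:8,r5:Mul2
cycle 9: CDB Mul2=72; issue SUB r0<-Add1 // r0:Add1,r1:4,r2:17,r3:Mul1,r4:8,r5:72
cycle 10: issue SUB r4<-Add2 // r0:Add1,r1:4,r2:17,r3:Mul1,r4:Add2,r5:72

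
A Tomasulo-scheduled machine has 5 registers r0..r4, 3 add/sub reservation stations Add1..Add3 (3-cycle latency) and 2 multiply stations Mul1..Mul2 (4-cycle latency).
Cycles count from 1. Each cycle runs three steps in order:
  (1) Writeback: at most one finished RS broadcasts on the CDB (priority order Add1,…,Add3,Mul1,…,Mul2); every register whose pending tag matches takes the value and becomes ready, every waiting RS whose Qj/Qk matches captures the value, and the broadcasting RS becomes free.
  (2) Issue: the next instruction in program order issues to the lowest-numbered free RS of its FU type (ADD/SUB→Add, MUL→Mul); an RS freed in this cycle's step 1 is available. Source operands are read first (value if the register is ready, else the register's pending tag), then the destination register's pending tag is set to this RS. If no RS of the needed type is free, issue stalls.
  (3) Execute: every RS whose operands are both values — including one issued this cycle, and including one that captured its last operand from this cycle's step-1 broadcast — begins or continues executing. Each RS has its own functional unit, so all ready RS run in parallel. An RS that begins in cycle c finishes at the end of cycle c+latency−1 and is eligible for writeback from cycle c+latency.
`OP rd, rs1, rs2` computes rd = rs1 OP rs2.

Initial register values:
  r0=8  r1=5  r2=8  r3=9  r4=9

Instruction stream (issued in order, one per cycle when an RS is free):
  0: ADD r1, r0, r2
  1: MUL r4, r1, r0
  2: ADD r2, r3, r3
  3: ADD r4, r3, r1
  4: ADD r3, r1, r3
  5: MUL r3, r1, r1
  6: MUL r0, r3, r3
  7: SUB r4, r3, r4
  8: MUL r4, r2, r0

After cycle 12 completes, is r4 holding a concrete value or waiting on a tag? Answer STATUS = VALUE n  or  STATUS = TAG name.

cycle 1: issue ADD r1<-Add1 // r0:8,r1:Add1,r2:8,r3:9,r4:9
cycle 2: issue MUL r4<-Mul1 // r0:8,r1:Add1,r2:8,r3:9,r4:Mul1
cycle 3: issue ADD r2<-Add2 // r0:8,r1:Add1,r2:Add2,r3:9,r4:Mul1
cycle 4: CDB Add1=16; issue ADD r4<-Add1 // r0:8,r1:16,r2:Add2,r3:9,r4:Add1
cycle 5: issue ADD r3<-Add3 // r0:8,r1:16,r2:Add2,r3:Add3,r4:Add1
cycle 6: CDB Add2=18; issue MUL r3<-Mul2 // r0:8,r1:16,r2:18,r3:Mul2,r4:Add1
cycle 7: CDB Add1=25; stall // r0:8,r1:16,r2:18,r3:Mul2,r4:25
cycle 8: CDB Add3=25; stall // r0:8,r1:16,r2:18,r3:Mul2,r4:25
cycle 9: CDB Mul1=128; issue MUL r0<-Mul1 // r0:Mul1,r1:16,r2:18,r3:Mul2,r4:25
cycle 10: CDB Mul2=256; issue SUB r4<-Add1 // r0:Mul1,r1:16,r2:18,r3:256,r4:Add1
cycle 11: issue MUL r4<-Mul2 // r0:Mul1,r1:16,r2:18,r3:256,r4:Mul2
cycle 12: - // r0:Mul1,r1:16,r2:18,r3:256,r4:Mul2

STATUS = TAG Mul2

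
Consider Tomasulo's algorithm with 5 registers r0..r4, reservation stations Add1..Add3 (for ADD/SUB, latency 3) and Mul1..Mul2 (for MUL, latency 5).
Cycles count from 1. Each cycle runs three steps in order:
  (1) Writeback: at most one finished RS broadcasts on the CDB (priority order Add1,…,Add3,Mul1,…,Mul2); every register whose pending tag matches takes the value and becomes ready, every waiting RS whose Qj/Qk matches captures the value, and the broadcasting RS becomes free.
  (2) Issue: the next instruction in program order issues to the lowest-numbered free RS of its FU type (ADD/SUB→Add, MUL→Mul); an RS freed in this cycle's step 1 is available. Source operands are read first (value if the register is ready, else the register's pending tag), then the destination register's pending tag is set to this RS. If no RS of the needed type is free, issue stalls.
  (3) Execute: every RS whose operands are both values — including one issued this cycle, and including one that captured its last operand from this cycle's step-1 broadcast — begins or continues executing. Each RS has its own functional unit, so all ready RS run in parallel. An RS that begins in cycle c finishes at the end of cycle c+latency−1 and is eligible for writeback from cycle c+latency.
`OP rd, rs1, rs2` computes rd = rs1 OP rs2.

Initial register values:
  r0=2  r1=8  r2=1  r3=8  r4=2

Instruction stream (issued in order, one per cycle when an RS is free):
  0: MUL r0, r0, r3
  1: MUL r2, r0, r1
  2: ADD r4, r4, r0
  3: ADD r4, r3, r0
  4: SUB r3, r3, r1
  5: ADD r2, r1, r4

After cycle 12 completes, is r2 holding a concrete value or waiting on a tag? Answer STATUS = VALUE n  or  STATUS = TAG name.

c1: issue MUL r0<-Mul1 | r0:Mul1,r1:8,r2:1,r3:8,r4:2
c2: issue MUL r2<-Mul2 | r0:Mul1,r1:8,r2:Mul2,r3:8,r4:2
c3: issue ADD r4<-Add1 | r0:Mul1,r1:8,r2:Mul2,r3:8,r4:Add1
c4: issue ADD r4<-Add2 | r0:Mul1,r1:8,r2:Mul2,r3:8,r4:Add2
c5: issue SUB r3<-Add3 | r0:Mul1,r1:8,r2:Mul2,r3:Add3,r4:Add2
c6: CDB Mul1=16; stall | r0:16,r1:8,r2:Mul2,r3:Add3,r4:Add2
c7: stall | r0:16,r1:8,r2:Mul2,r3:Add3,r4:Add2
c8: CDB Add3=0; issue ADD r2<-Add3 | r0:16,r1:8,r2:Add3,r3:0,r4:Add2
c9: CDB Add1=18 | r0:16,r1:8,r2:Add3,r3:0,r4:Add2
c10: CDB Add2=24 | r0:16,r1:8,r2:Add3,r3:0,r4:24
c11: CDB Mul2=128 | r0:16,r1:8,r2:Add3,r3:0,r4:24
c12: - | r0:16,r1:8,r2:Add3,r3:0,r4:24

STATUS = TAG Add3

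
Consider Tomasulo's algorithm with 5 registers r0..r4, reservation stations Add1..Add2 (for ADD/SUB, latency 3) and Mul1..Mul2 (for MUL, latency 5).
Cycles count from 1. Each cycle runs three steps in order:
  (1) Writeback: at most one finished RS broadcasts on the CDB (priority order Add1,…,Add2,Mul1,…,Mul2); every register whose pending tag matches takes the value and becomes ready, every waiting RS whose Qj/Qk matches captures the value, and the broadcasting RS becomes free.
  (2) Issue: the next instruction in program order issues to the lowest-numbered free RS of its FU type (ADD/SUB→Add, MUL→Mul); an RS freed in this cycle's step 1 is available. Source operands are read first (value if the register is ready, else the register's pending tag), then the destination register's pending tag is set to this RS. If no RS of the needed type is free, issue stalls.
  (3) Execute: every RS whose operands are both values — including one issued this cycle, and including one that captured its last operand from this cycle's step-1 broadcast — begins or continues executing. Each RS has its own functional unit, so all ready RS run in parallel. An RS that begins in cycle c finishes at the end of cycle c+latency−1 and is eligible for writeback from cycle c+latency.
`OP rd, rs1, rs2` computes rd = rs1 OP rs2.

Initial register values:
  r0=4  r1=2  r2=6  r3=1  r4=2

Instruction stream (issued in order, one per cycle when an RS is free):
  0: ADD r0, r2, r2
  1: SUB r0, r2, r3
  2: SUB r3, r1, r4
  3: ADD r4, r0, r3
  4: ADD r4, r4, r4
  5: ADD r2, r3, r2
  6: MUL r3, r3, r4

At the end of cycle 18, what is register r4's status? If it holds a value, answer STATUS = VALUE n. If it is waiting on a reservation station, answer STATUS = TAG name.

STATUS = VALUE 10

c1: issue ADD r0<-Add1 | r0:Add1,r1:2,r2:6,r3:1,r4:2
c2: issue SUB r0<-Add2 | r0:Add2,r1:2,r2:6,r3:1,r4:2
c3: stall | r0:Add2,r1:2,r2:6,r3:1,r4:2
c4: CDB Add1=12; issue SUB r3<-Add1 | r0:Add2,r1:2,r2:6,r3:Add1,r4:2
c5: CDB Add2=5; issue ADD r4<-Add2 | r0:5,r1:2,r2:6,r3:Add1,r4:Add2
c6: stall | r0:5,r1:2,r2:6,r3:Add1,r4:Add2
c7: CDB Add1=0; issue ADD r4<-Add1 | r0:5,r1:2,r2:6,r3:0,r4:Add1
c8: stall | r0:5,r1:2,r2:6,r3:0,r4:Add1
c9: stall | r0:5,r1:2,r2:6,r3:0,r4:Add1
c10: CDB Add2=5; issue ADD r2<-Add2 | r0:5,r1:2,r2:Add2,r3:0,r4:Add1
c11: issue MUL r3<-Mul1 | r0:5,r1:2,r2:Add2,r3:Mul1,r4:Add1
c12: - | r0:5,r1:2,r2:Add2,r3:Mul1,r4:Add1
c13: CDB Add1=10 | r0:5,r1:2,r2:Add2,r3:Mul1,r4:10
c14: CDB Add2=6 | r0:5,r1:2,r2:6,r3:Mul1,r4:10
c15: - | r0:5,r1:2,r2:6,r3:Mul1,r4:10
c16: - | r0:5,r1:2,r2:6,r3:Mul1,r4:10
c17: - | r0:5,r1:2,r2:6,r3:Mul1,r4:10
c18: CDB Mul1=0 | r0:5,r1:2,r2:6,r3:0,r4:10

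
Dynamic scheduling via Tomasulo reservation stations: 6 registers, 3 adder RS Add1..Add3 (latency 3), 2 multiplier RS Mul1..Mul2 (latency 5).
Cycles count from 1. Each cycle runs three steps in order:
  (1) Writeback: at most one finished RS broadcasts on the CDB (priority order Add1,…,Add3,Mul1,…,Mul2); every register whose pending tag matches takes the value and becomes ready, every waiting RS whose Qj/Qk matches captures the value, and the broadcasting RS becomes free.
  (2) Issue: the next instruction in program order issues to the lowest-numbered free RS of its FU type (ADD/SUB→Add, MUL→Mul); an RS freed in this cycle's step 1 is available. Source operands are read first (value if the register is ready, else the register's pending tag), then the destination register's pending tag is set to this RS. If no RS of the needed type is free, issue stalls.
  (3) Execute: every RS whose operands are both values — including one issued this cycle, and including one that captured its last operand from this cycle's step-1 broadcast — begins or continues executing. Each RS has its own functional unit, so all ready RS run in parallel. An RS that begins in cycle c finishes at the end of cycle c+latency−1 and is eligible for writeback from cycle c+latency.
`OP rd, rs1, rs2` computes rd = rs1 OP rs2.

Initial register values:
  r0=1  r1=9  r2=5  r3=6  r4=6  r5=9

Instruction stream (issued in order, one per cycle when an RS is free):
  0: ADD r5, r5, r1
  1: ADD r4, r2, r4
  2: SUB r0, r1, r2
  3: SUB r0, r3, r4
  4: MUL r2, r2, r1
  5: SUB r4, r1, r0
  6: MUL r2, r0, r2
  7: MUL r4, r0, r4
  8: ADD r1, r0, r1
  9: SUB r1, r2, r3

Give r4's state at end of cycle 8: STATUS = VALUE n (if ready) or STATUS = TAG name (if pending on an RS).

STATUS = TAG Add2

  c1: issue ADD r5<-Add1  regs: r0:1,r1:9,r2:5,r3:6,r4:6,r5:Add1
  c2: issue ADD r4<-Add2  regs: r0:1,r1:9,r2:5,r3:6,r4:Add2,r5:Add1
  c3: issue SUB r0<-Add3  regs: r0:Add3,r1:9,r2:5,r3:6,r4:Add2,r5:Add1
  c4: CDB Add1=18; issue SUB r0<-Add1  regs: r0:Add1,r1:9,r2:5,r3:6,r4:Add2,r5:18
  c5: CDB Add2=11; issue MUL r2<-Mul1  regs: r0:Add1,r1:9,r2:Mul1,r3:6,r4:11,r5:18
  c6: CDB Add3=4; issue SUB r4<-Add2  regs: r0:Add1,r1:9,r2:Mul1,r3:6,r4:Add2,r5:18
  c7: issue MUL r2<-Mul2  regs: r0:Add1,r1:9,r2:Mul2,r3:6,r4:Add2,r5:18
  c8: CDB Add1=-5; stall  regs: r0:-5,r1:9,r2:Mul2,r3:6,r4:Add2,r5:18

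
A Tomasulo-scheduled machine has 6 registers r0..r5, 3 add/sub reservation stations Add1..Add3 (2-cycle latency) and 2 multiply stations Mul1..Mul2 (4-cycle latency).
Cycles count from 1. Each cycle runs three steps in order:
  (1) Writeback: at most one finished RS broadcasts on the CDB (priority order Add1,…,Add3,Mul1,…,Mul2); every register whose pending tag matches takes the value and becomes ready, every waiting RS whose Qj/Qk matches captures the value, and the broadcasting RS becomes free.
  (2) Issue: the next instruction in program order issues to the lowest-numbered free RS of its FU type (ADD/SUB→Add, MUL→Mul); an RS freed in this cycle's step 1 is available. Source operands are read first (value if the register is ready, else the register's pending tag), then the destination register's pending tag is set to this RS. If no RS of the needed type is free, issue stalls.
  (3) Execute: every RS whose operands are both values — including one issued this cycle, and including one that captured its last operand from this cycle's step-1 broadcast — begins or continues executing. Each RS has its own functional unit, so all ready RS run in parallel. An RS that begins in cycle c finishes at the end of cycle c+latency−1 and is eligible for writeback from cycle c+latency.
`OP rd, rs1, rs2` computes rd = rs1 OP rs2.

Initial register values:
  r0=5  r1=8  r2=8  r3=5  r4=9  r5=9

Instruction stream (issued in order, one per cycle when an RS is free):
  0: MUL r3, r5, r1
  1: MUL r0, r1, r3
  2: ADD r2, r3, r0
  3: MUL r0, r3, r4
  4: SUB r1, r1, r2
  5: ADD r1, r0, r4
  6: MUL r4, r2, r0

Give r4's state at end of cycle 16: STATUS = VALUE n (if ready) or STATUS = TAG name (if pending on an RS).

c1: issue MUL r3<-Mul1 | r0:5,r1:8,r2:8,r3:Mul1,r4:9,r5:9
c2: issue MUL r0<-Mul2 | r0:Mul2,r1:8,r2:8,r3:Mul1,r4:9,r5:9
c3: issue ADD r2<-Add1 | r0:Mul2,r1:8,r2:Add1,r3:Mul1,r4:9,r5:9
c4: stall | r0:Mul2,r1:8,r2:Add1,r3:Mul1,r4:9,r5:9
c5: CDB Mul1=72; issue MUL r0<-Mul1 | r0:Mul1,r1:8,r2:Add1,r3:72,r4:9,r5:9
c6: issue SUB r1<-Add2 | r0:Mul1,r1:Add2,r2:Add1,r3:72,r4:9,r5:9
c7: issue ADD r1<-Add3 | r0:Mul1,r1:Add3,r2:Add1,r3:72,r4:9,r5:9
c8: stall | r0:Mul1,r1:Add3,r2:Add1,r3:72,r4:9,r5:9
c9: CDB Mul1=648; issue MUL r4<-Mul1 | r0:648,r1:Add3,r2:Add1,r3:72,r4:Mul1,r5:9
c10: CDB Mul2=576 | r0:648,r1:Add3,r2:Add1,r3:72,r4:Mul1,r5:9
c11: CDB Add3=657 | r0:648,r1:657,r2:Add1,r3:72,r4:Mul1,r5:9
c12: CDB Add1=648 | r0:648,r1:657,r2:648,r3:72,r4:Mul1,r5:9
c13: - | r0:648,r1:657,r2:648,r3:72,r4:Mul1,r5:9
c14: CDB Add2=-640 | r0:648,r1:657,r2:648,r3:72,r4:Mul1,r5:9
c15: - | r0:648,r1:657,r2:648,r3:72,r4:Mul1,r5:9
c16: CDB Mul1=419904 | r0:648,r1:657,r2:648,r3:72,r4:419904,r5:9

STATUS = VALUE 419904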